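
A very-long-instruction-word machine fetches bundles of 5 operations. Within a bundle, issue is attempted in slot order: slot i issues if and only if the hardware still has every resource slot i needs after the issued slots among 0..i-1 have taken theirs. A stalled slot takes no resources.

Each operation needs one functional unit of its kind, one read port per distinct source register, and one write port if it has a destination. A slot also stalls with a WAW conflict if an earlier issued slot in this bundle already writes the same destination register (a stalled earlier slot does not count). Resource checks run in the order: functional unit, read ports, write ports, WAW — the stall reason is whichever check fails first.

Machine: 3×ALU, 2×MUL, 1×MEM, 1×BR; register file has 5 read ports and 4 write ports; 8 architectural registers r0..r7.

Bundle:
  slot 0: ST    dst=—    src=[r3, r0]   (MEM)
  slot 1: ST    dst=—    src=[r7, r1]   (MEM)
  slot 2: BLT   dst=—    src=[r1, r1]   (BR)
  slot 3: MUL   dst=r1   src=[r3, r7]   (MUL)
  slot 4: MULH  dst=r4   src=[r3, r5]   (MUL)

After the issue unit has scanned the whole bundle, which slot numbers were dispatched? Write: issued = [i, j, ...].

issued = [0, 2, 3]

#0 MEM src=r3,r0 dispatched  <A:3 Mu:2 Ld:0 B:1 rd:3 wr:4>
#1 MEM src=r7,r1 held:FU  <A:3 Mu:2 Ld:0 B:1 rd:3 wr:4>
#2 BR src=r1,r1 dispatched  <A:3 Mu:2 Ld:0 B:0 rd:2 wr:4>
#3 MUL src=r3,r7 dispatched  <A:3 Mu:1 Ld:0 B:0 rd:0 wr:3>
#4 MUL src=r3,r5 held:RD_PORT  <A:3 Mu:1 Ld:0 B:0 rd:0 wr:3>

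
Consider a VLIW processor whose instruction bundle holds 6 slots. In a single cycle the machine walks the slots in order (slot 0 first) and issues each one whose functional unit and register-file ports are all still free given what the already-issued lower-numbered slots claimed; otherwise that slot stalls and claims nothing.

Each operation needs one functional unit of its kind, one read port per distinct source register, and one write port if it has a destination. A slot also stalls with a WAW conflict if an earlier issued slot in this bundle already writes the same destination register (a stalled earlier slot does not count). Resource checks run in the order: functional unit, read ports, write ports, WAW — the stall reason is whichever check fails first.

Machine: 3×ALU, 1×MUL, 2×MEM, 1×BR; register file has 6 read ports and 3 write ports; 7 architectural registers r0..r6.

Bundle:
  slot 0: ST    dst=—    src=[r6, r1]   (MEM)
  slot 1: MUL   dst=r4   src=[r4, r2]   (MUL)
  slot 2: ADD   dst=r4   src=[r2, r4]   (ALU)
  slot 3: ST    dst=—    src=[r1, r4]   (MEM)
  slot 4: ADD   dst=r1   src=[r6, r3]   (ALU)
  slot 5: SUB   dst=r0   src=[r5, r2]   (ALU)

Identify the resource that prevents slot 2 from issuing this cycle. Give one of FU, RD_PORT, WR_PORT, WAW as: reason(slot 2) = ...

reason(slot 2) = WAW

[0] MEM needs rd=2 wr=0: ok; after: ALU=3 MUL=1 MEM=1 BR=1, R=4, W=3
[1] MUL needs rd=2 wr=1: ok; after: ALU=3 MUL=0 MEM=1 BR=1, R=2, W=2
[2] ALU needs rd=2 wr=1: WAW; after: ALU=3 MUL=0 MEM=1 BR=1, R=2, W=2
[3] MEM needs rd=2 wr=0: ok; after: ALU=3 MUL=0 MEM=0 BR=1, R=0, W=2
[4] ALU needs rd=2 wr=1: RD_PORT; after: ALU=3 MUL=0 MEM=0 BR=1, R=0, W=2
[5] ALU needs rd=2 wr=1: RD_PORT; after: ALU=3 MUL=0 MEM=0 BR=1, R=0, W=2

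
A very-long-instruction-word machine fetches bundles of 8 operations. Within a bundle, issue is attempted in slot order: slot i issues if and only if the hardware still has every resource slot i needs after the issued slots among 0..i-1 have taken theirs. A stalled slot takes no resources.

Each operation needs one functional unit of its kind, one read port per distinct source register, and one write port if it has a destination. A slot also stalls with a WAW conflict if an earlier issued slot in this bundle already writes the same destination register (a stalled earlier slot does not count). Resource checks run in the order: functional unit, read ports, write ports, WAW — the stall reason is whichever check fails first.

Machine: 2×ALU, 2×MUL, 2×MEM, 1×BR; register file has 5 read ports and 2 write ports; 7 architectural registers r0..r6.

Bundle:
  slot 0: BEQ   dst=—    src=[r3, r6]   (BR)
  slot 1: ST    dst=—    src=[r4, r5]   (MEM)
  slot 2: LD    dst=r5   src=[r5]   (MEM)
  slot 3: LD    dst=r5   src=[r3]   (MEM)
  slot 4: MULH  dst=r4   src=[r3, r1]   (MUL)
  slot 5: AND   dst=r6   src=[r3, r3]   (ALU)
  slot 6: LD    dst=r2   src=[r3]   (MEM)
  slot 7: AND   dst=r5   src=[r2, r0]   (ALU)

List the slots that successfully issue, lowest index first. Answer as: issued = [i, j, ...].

slot 0 (BR): ISSUE — free A2,Mu2,Ld2,B0 rp3 wp2
slot 1 (MEM): ISSUE — free A2,Mu2,Ld1,B0 rp1 wp2
slot 2 (MEM): ISSUE — free A2,Mu2,Ld0,B0 rp0 wp1
slot 3 (MEM): stall FU — free A2,Mu2,Ld0,B0 rp0 wp1
slot 4 (MUL): stall RD_PORT — free A2,Mu2,Ld0,B0 rp0 wp1
slot 5 (ALU): stall RD_PORT — free A2,Mu2,Ld0,B0 rp0 wp1
slot 6 (MEM): stall FU — free A2,Mu2,Ld0,B0 rp0 wp1
slot 7 (ALU): stall RD_PORT — free A2,Mu2,Ld0,B0 rp0 wp1

issued = [0, 1, 2]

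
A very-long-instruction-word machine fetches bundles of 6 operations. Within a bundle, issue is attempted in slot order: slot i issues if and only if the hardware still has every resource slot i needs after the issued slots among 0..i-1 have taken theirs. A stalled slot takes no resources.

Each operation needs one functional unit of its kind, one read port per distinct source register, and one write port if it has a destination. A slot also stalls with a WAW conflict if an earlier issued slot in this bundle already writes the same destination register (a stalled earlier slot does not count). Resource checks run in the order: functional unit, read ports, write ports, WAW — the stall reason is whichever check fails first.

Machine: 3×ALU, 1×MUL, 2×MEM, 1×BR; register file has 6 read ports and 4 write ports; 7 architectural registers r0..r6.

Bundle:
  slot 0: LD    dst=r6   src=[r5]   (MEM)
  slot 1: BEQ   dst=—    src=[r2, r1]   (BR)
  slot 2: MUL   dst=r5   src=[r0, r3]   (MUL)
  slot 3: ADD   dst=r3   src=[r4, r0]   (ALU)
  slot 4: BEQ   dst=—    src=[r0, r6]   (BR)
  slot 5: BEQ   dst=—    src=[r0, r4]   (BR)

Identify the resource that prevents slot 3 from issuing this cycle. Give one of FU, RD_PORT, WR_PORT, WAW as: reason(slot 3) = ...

[0] MEM needs rd=1 wr=1: ok; after: ALU=3 MUL=1 MEM=1 BR=1, R=5, W=3
[1] BR needs rd=2 wr=0: ok; after: ALU=3 MUL=1 MEM=1 BR=0, R=3, W=3
[2] MUL needs rd=2 wr=1: ok; after: ALU=3 MUL=0 MEM=1 BR=0, R=1, W=2
[3] ALU needs rd=2 wr=1: RD_PORT; after: ALU=3 MUL=0 MEM=1 BR=0, R=1, W=2
[4] BR needs rd=2 wr=0: FU; after: ALU=3 MUL=0 MEM=1 BR=0, R=1, W=2
[5] BR needs rd=2 wr=0: FU; after: ALU=3 MUL=0 MEM=1 BR=0, R=1, W=2

reason(slot 3) = RD_PORT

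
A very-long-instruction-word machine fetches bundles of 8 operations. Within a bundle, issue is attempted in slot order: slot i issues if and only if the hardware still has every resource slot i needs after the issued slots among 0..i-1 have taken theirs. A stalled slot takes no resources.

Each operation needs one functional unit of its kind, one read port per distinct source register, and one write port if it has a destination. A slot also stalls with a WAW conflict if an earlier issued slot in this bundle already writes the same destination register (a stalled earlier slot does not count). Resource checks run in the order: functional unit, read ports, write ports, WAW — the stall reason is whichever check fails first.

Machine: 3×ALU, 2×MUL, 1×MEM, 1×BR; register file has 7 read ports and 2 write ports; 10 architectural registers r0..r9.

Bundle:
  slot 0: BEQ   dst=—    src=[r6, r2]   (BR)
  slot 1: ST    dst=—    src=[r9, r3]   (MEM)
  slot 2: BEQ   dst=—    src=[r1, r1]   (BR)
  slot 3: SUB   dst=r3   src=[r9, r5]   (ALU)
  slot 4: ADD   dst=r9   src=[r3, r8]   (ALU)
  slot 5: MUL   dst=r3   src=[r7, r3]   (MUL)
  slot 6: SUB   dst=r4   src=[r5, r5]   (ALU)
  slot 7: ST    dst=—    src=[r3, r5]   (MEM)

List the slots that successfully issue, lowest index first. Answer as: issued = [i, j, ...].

issued = [0, 1, 3, 6]

slot 0 (BR): ISSUE — free A3,Mu2,Ld1,B0 rp5 wp2
slot 1 (MEM): ISSUE — free A3,Mu2,Ld0,B0 rp3 wp2
slot 2 (BR): stall FU — free A3,Mu2,Ld0,B0 rp3 wp2
slot 3 (ALU): ISSUE — free A2,Mu2,Ld0,B0 rp1 wp1
slot 4 (ALU): stall RD_PORT — free A2,Mu2,Ld0,B0 rp1 wp1
slot 5 (MUL): stall RD_PORT — free A2,Mu2,Ld0,B0 rp1 wp1
slot 6 (ALU): ISSUE — free A1,Mu2,Ld0,B0 rp0 wp0
slot 7 (MEM): stall FU — free A1,Mu2,Ld0,B0 rp0 wp0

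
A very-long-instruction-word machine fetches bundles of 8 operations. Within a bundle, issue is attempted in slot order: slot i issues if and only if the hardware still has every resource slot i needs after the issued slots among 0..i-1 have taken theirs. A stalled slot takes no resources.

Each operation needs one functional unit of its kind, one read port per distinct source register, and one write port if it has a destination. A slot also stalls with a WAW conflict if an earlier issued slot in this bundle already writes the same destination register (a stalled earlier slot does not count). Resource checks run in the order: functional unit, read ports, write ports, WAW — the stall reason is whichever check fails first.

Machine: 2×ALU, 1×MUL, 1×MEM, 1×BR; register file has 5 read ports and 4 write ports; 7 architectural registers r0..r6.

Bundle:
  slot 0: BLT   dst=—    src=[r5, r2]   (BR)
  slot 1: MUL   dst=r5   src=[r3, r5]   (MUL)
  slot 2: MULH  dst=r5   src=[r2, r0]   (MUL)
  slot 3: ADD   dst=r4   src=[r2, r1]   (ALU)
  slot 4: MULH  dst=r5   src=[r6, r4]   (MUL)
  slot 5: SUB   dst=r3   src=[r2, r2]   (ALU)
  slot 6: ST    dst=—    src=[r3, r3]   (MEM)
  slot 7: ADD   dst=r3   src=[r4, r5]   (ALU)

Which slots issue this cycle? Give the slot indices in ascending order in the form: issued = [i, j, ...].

(0) want 1×BR +2rd +0wr — yes → AL2|MU1|ME1|BR0|rd3|wr4
(1) want 1×MUL +2rd +1wr — yes → AL2|MU0|ME1|BR0|rd1|wr3
(2) want 1×MUL +2rd +1wr — FU → AL2|MU0|ME1|BR0|rd1|wr3
(3) want 1×ALU +2rd +1wr — RD_PORT → AL2|MU0|ME1|BR0|rd1|wr3
(4) want 1×MUL +2rd +1wr — FU → AL2|MU0|ME1|BR0|rd1|wr3
(5) want 1×ALU +1rd +1wr — yes → AL1|MU0|ME1|BR0|rd0|wr2
(6) want 1×MEM +1rd +0wr — RD_PORT → AL1|MU0|ME1|BR0|rd0|wr2
(7) want 1×ALU +2rd +1wr — RD_PORT → AL1|MU0|ME1|BR0|rd0|wr2

issued = [0, 1, 5]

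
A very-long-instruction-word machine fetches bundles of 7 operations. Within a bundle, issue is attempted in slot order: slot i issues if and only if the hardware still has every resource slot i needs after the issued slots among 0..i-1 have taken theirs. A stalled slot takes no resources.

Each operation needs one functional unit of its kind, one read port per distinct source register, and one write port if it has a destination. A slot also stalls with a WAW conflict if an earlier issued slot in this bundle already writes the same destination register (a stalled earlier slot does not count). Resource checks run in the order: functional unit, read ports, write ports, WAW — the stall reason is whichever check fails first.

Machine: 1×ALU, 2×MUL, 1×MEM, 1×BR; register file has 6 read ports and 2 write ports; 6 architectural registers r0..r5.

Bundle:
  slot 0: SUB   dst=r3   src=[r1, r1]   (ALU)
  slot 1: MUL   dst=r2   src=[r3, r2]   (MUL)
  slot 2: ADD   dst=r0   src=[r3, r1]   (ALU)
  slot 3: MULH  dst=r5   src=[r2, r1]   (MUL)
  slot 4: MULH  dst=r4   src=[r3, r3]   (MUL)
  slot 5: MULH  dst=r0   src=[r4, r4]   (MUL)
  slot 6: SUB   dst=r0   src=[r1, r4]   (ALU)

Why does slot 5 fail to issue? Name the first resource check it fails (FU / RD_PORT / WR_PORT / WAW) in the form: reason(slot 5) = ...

reason(slot 5) = WR_PORT

slot 0 (ALU): ISSUE — free A0,Mu2,Ld1,B1 rp5 wp1
slot 1 (MUL): ISSUE — free A0,Mu1,Ld1,B1 rp3 wp0
slot 2 (ALU): stall FU — free A0,Mu1,Ld1,B1 rp3 wp0
slot 3 (MUL): stall WR_PORT — free A0,Mu1,Ld1,B1 rp3 wp0
slot 4 (MUL): stall WR_PORT — free A0,Mu1,Ld1,B1 rp3 wp0
slot 5 (MUL): stall WR_PORT — free A0,Mu1,Ld1,B1 rp3 wp0
slot 6 (ALU): stall FU — free A0,Mu1,Ld1,B1 rp3 wp0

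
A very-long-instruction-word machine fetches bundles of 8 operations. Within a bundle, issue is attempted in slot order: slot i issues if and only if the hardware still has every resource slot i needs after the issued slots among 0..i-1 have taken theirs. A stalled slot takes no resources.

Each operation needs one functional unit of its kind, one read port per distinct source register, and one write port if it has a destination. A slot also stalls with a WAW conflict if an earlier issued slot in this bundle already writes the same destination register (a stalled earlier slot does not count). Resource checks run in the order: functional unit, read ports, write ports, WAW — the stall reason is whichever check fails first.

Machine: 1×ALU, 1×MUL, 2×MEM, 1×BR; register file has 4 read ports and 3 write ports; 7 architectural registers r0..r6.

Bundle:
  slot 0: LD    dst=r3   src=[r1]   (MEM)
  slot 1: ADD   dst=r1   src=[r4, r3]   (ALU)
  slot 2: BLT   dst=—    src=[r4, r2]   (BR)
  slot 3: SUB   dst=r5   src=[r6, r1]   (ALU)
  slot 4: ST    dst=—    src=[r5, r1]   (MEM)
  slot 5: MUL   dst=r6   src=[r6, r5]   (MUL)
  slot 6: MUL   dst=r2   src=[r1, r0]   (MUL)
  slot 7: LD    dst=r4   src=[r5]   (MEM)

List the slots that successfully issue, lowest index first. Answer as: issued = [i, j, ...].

issued = [0, 1, 7]

#0 MEM src=r1 dispatched  <A:1 Mu:1 Ld:1 B:1 rd:3 wr:2>
#1 ALU src=r4,r3 dispatched  <A:0 Mu:1 Ld:1 B:1 rd:1 wr:1>
#2 BR src=r4,r2 held:RD_PORT  <A:0 Mu:1 Ld:1 B:1 rd:1 wr:1>
#3 ALU src=r6,r1 held:FU  <A:0 Mu:1 Ld:1 B:1 rd:1 wr:1>
#4 MEM src=r5,r1 held:RD_PORT  <A:0 Mu:1 Ld:1 B:1 rd:1 wr:1>
#5 MUL src=r6,r5 held:RD_PORT  <A:0 Mu:1 Ld:1 B:1 rd:1 wr:1>
#6 MUL src=r1,r0 held:RD_PORT  <A:0 Mu:1 Ld:1 B:1 rd:1 wr:1>
#7 MEM src=r5 dispatched  <A:0 Mu:1 Ld:0 B:1 rd:0 wr:0>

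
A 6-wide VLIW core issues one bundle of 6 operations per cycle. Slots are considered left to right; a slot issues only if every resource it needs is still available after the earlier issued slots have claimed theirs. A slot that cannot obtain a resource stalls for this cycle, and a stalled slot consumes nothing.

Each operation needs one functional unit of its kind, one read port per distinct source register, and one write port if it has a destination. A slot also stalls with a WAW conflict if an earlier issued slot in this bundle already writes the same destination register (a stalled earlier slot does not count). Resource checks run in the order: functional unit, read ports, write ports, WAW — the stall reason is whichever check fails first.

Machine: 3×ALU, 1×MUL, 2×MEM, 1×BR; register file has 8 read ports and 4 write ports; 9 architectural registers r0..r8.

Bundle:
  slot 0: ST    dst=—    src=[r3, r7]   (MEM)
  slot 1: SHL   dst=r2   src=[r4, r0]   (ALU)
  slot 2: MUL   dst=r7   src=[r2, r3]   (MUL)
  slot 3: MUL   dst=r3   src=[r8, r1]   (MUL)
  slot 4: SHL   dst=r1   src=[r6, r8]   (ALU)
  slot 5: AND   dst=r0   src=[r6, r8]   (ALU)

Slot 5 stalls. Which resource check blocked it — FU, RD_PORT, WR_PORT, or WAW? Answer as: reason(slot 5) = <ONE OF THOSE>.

  0. MEM ⇒ go  {3A/1Mu/1Ld/1B | 6r 4w}
  1. ALU→r2 ⇒ go  {2A/1Mu/1Ld/1B | 4r 3w}
  2. MUL→r7 ⇒ go  {2A/0Mu/1Ld/1B | 2r 2w}
  3. MUL→r3 ⇒ no(FU)  {2A/0Mu/1Ld/1B | 2r 2w}
  4. ALU→r1 ⇒ go  {1A/0Mu/1Ld/1B | 0r 1w}
  5. ALU→r0 ⇒ no(RD_PORT)  {1A/0Mu/1Ld/1B | 0r 1w}

reason(slot 5) = RD_PORT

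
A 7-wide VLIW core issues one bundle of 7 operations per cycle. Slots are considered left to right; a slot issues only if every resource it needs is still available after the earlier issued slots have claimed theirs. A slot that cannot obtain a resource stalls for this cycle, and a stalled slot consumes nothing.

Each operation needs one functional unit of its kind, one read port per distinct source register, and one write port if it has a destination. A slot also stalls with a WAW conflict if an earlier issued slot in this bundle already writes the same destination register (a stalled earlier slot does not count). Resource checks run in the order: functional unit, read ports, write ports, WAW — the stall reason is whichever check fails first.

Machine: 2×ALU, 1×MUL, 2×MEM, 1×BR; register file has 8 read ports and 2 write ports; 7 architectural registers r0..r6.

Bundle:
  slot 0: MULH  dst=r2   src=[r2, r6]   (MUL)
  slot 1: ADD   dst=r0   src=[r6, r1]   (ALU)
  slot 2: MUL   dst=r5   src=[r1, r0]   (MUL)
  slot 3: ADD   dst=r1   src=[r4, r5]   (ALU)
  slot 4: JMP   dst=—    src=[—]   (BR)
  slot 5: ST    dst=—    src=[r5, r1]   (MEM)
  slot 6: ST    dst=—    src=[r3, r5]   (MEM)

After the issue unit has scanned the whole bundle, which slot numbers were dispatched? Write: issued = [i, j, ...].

issued = [0, 1, 4, 5, 6]

(0) want 1×MUL +2rd +1wr — yes → AL2|MU0|ME2|BR1|rd6|wr1
(1) want 1×ALU +2rd +1wr — yes → AL1|MU0|ME2|BR1|rd4|wr0
(2) want 1×MUL +2rd +1wr — FU → AL1|MU0|ME2|BR1|rd4|wr0
(3) want 1×ALU +2rd +1wr — WR_PORT → AL1|MU0|ME2|BR1|rd4|wr0
(4) want 1×BR +0rd +0wr — yes → AL1|MU0|ME2|BR0|rd4|wr0
(5) want 1×MEM +2rd +0wr — yes → AL1|MU0|ME1|BR0|rd2|wr0
(6) want 1×MEM +2rd +0wr — yes → AL1|MU0|ME0|BR0|rd0|wr0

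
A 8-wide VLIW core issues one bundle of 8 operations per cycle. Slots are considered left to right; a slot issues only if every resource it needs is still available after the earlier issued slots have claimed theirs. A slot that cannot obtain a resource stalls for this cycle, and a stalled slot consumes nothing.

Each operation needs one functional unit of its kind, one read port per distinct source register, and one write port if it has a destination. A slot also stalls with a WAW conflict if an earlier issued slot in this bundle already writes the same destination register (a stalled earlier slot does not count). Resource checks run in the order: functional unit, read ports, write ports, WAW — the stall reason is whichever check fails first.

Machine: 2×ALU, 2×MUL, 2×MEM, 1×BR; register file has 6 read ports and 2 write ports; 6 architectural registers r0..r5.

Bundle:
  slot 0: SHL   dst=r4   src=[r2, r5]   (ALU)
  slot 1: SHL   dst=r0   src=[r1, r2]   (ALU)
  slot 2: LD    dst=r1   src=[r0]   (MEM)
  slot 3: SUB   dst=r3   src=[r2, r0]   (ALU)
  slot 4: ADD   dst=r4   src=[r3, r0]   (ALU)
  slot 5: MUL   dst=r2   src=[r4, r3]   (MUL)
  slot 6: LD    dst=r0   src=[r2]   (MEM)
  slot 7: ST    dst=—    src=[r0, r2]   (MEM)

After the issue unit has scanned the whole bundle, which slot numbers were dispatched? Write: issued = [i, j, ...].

(0) want 1×ALU +2rd +1wr — yes → AL1|MU2|ME2|BR1|rd4|wr1
(1) want 1×ALU +2rd +1wr — yes → AL0|MU2|ME2|BR1|rd2|wr0
(2) want 1×MEM +1rd +1wr — WR_PORT → AL0|MU2|ME2|BR1|rd2|wr0
(3) want 1×ALU +2rd +1wr — FU → AL0|MU2|ME2|BR1|rd2|wr0
(4) want 1×ALU +2rd +1wr — FU → AL0|MU2|ME2|BR1|rd2|wr0
(5) want 1×MUL +2rd +1wr — WR_PORT → AL0|MU2|ME2|BR1|rd2|wr0
(6) want 1×MEM +1rd +1wr — WR_PORT → AL0|MU2|ME2|BR1|rd2|wr0
(7) want 1×MEM +2rd +0wr — yes → AL0|MU2|ME1|BR1|rd0|wr0

issued = [0, 1, 7]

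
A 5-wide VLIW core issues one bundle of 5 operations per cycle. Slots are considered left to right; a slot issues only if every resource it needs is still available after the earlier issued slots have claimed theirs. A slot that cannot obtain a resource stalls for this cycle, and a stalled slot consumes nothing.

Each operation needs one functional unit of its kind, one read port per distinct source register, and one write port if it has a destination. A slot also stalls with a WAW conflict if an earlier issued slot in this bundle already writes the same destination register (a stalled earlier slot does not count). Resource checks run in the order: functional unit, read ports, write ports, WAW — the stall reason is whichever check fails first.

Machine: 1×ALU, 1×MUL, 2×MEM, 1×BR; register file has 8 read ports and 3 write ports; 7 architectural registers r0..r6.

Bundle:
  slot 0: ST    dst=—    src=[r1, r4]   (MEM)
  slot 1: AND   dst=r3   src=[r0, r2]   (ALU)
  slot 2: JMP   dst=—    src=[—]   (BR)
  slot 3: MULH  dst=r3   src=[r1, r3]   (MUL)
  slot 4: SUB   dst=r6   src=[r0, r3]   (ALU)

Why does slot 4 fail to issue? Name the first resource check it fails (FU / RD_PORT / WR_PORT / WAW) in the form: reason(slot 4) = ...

reason(slot 4) = FU

[0] MEM needs rd=2 wr=0: ok; after: ALU=1 MUL=1 MEM=1 BR=1, R=6, W=3
[1] ALU needs rd=2 wr=1: ok; after: ALU=0 MUL=1 MEM=1 BR=1, R=4, W=2
[2] BR needs rd=0 wr=0: ok; after: ALU=0 MUL=1 MEM=1 BR=0, R=4, W=2
[3] MUL needs rd=2 wr=1: WAW; after: ALU=0 MUL=1 MEM=1 BR=0, R=4, W=2
[4] ALU needs rd=2 wr=1: FU; after: ALU=0 MUL=1 MEM=1 BR=0, R=4, W=2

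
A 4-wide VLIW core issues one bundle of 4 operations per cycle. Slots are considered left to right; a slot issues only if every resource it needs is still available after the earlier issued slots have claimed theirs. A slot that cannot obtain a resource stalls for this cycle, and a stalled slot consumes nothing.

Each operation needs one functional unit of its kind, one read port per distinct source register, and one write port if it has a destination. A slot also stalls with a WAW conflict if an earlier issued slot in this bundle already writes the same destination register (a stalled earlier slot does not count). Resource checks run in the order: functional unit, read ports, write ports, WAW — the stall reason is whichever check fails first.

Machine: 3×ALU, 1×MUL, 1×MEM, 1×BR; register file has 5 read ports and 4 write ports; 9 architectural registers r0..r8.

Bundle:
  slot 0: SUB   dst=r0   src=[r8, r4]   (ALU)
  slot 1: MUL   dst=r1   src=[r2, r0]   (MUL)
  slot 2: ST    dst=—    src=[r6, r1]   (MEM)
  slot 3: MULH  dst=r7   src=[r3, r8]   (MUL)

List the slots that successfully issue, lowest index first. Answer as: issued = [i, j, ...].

issued = [0, 1]

(0) want 1×ALU +2rd +1wr — yes → AL2|MU1|ME1|BR1|rd3|wr3
(1) want 1×MUL +2rd +1wr — yes → AL2|MU0|ME1|BR1|rd1|wr2
(2) want 1×MEM +2rd +0wr — RD_PORT → AL2|MU0|ME1|BR1|rd1|wr2
(3) want 1×MUL +2rd +1wr — FU → AL2|MU0|ME1|BR1|rd1|wr2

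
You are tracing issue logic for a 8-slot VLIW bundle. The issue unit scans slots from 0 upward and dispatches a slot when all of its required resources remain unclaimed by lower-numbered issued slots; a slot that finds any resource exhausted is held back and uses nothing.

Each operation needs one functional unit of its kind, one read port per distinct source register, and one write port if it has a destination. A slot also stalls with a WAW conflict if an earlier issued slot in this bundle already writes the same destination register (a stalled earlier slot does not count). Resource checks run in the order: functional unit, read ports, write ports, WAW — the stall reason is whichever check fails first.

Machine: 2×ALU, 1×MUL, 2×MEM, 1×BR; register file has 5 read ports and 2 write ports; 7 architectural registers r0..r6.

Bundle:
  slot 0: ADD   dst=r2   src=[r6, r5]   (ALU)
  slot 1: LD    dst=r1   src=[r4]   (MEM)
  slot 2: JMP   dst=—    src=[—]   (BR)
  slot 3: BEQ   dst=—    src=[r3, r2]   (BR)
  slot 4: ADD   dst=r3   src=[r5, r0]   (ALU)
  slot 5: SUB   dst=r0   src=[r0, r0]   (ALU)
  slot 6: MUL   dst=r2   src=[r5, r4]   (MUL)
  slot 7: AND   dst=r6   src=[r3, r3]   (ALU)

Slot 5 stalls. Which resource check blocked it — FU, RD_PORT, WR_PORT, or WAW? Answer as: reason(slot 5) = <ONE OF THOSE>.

reason(slot 5) = WR_PORT

  0. ALU→r2 ⇒ go  {1A/1Mu/2Ld/1B | 3r 1w}
  1. MEM→r1 ⇒ go  {1A/1Mu/1Ld/1B | 2r 0w}
  2. BR ⇒ go  {1A/1Mu/1Ld/0B | 2r 0w}
  3. BR ⇒ no(FU)  {1A/1Mu/1Ld/0B | 2r 0w}
  4. ALU→r3 ⇒ no(WR_PORT)  {1A/1Mu/1Ld/0B | 2r 0w}
  5. ALU→r0 ⇒ no(WR_PORT)  {1A/1Mu/1Ld/0B | 2r 0w}
  6. MUL→r2 ⇒ no(WR_PORT)  {1A/1Mu/1Ld/0B | 2r 0w}
  7. ALU→r6 ⇒ no(WR_PORT)  {1A/1Mu/1Ld/0B | 2r 0w}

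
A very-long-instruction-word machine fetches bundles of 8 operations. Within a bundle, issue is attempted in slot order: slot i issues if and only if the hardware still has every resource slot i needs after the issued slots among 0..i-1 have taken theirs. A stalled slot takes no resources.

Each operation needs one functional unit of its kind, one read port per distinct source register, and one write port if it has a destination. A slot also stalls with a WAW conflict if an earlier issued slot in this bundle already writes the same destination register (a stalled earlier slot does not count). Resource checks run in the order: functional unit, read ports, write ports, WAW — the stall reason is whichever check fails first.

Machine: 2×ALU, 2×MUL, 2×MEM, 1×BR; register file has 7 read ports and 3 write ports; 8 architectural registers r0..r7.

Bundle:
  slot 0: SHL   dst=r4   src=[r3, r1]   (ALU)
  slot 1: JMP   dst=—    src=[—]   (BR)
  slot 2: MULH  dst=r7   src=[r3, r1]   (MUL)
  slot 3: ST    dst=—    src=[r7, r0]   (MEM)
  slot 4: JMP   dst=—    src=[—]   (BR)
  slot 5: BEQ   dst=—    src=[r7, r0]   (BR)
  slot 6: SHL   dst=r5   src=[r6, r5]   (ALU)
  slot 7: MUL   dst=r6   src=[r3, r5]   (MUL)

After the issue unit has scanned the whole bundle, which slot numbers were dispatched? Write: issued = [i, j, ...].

issued = [0, 1, 2, 3]

  0. ALU→r4 ⇒ go  {1A/2Mu/2Ld/1B | 5r 2w}
  1. BR ⇒ go  {1A/2Mu/2Ld/0B | 5r 2w}
  2. MUL→r7 ⇒ go  {1A/1Mu/2Ld/0B | 3r 1w}
  3. MEM ⇒ go  {1A/1Mu/1Ld/0B | 1r 1w}
  4. BR ⇒ no(FU)  {1A/1Mu/1Ld/0B | 1r 1w}
  5. BR ⇒ no(FU)  {1A/1Mu/1Ld/0B | 1r 1w}
  6. ALU→r5 ⇒ no(RD_PORT)  {1A/1Mu/1Ld/0B | 1r 1w}
  7. MUL→r6 ⇒ no(RD_PORT)  {1A/1Mu/1Ld/0B | 1r 1w}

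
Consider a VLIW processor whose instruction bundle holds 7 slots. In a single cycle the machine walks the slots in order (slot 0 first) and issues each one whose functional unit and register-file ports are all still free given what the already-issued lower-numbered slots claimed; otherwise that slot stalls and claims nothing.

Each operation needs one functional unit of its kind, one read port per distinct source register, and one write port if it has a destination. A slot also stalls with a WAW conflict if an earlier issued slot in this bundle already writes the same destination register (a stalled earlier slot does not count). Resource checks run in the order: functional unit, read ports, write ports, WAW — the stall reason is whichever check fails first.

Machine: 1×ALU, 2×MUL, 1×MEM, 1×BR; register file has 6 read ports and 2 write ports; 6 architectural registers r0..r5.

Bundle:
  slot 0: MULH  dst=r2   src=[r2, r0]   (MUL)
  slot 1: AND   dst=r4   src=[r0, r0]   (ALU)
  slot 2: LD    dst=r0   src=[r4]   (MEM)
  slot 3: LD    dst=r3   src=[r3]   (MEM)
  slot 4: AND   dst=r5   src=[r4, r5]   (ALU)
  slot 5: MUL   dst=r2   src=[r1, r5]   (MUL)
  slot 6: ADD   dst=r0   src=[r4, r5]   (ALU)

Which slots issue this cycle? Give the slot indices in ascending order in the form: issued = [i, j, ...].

slot 0 (MUL): ISSUE — free A1,Mu1,Ld1,B1 rp4 wp1
slot 1 (ALU): ISSUE — free A0,Mu1,Ld1,B1 rp3 wp0
slot 2 (MEM): stall WR_PORT — free A0,Mu1,Ld1,B1 rp3 wp0
slot 3 (MEM): stall WR_PORT — free A0,Mu1,Ld1,B1 rp3 wp0
slot 4 (ALU): stall FU — free A0,Mu1,Ld1,B1 rp3 wp0
slot 5 (MUL): stall WR_PORT — free A0,Mu1,Ld1,B1 rp3 wp0
slot 6 (ALU): stall FU — free A0,Mu1,Ld1,B1 rp3 wp0

issued = [0, 1]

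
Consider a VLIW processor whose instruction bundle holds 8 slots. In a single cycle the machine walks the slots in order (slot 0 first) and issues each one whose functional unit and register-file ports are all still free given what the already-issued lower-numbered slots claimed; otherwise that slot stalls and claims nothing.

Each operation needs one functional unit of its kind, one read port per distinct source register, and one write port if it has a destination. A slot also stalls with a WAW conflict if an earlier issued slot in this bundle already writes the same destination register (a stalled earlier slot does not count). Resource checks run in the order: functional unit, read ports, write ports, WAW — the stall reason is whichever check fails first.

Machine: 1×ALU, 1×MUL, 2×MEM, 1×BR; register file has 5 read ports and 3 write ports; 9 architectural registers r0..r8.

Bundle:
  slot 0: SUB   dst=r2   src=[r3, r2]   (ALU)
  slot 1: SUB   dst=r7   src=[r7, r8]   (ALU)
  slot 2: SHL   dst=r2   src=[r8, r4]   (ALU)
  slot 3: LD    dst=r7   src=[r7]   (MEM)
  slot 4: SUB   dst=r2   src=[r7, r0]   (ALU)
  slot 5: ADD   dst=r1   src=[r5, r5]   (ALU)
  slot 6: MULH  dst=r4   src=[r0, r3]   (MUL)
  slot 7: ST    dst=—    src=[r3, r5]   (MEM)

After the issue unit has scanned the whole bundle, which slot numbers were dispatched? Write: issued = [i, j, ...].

(0) want 1×ALU +2rd +1wr — yes → AL0|MU1|ME2|BR1|rd3|wr2
(1) want 1×ALU +2rd +1wr — FU → AL0|MU1|ME2|BR1|rd3|wr2
(2) want 1×ALU +2rd +1wr — FU → AL0|MU1|ME2|BR1|rd3|wr2
(3) want 1×MEM +1rd +1wr — yes → AL0|MU1|ME1|BR1|rd2|wr1
(4) want 1×ALU +2rd +1wr — FU → AL0|MU1|ME1|BR1|rd2|wr1
(5) want 1×ALU +1rd +1wr — FU → AL0|MU1|ME1|BR1|rd2|wr1
(6) want 1×MUL +2rd +1wr — yes → AL0|MU0|ME1|BR1|rd0|wr0
(7) want 1×MEM +2rd +0wr — RD_PORT → AL0|MU0|ME1|BR1|rd0|wr0

issued = [0, 3, 6]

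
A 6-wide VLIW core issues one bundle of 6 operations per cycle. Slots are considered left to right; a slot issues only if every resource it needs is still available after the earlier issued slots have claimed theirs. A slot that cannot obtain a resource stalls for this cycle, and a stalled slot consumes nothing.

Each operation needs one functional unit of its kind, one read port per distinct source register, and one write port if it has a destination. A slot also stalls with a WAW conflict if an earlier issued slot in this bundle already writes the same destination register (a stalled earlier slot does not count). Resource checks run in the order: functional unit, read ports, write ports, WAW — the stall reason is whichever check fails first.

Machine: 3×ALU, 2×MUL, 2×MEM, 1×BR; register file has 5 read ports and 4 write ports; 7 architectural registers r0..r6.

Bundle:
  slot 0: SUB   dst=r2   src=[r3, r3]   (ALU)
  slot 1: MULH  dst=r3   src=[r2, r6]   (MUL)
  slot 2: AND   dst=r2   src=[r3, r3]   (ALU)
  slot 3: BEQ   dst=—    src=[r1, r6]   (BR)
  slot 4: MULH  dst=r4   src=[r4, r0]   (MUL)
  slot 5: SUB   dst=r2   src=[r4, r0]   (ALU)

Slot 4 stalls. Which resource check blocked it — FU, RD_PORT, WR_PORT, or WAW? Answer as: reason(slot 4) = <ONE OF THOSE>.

reason(slot 4) = RD_PORT

[0] ALU needs rd=1 wr=1: ok; after: ALU=2 MUL=2 MEM=2 BR=1, R=4, W=3
[1] MUL needs rd=2 wr=1: ok; after: ALU=2 MUL=1 MEM=2 BR=1, R=2, W=2
[2] ALU needs rd=1 wr=1: WAW; after: ALU=2 MUL=1 MEM=2 BR=1, R=2, W=2
[3] BR needs rd=2 wr=0: ok; after: ALU=2 MUL=1 MEM=2 BR=0, R=0, W=2
[4] MUL needs rd=2 wr=1: RD_PORT; after: ALU=2 MUL=1 MEM=2 BR=0, R=0, W=2
[5] ALU needs rd=2 wr=1: RD_PORT; after: ALU=2 MUL=1 MEM=2 BR=0, R=0, W=2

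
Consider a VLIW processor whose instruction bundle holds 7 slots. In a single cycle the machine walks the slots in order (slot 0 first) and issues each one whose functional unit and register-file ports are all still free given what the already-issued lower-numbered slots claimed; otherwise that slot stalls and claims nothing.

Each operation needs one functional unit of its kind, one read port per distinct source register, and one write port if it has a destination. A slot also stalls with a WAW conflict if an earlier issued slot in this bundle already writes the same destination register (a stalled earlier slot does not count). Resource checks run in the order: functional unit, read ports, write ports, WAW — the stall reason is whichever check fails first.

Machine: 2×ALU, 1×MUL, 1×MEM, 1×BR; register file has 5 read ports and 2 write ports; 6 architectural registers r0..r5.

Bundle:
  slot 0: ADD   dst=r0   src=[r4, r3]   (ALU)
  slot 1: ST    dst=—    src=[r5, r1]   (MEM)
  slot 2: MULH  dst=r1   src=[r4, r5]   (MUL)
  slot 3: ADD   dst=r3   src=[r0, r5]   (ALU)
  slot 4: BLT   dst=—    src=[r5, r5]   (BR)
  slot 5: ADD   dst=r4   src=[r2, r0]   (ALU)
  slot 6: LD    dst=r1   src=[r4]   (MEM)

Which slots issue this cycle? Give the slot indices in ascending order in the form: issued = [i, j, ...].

[0] ALU needs rd=2 wr=1: ok; after: ALU=1 MUL=1 MEM=1 BR=1, R=3, W=1
[1] MEM needs rd=2 wr=0: ok; after: ALU=1 MUL=1 MEM=0 BR=1, R=1, W=1
[2] MUL needs rd=2 wr=1: RD_PORT; after: ALU=1 MUL=1 MEM=0 BR=1, R=1, W=1
[3] ALU needs rd=2 wr=1: RD_PORT; after: ALU=1 MUL=1 MEM=0 BR=1, R=1, W=1
[4] BR needs rd=1 wr=0: ok; after: ALU=1 MUL=1 MEM=0 BR=0, R=0, W=1
[5] ALU needs rd=2 wr=1: RD_PORT; after: ALU=1 MUL=1 MEM=0 BR=0, R=0, W=1
[6] MEM needs rd=1 wr=1: FU; after: ALU=1 MUL=1 MEM=0 BR=0, R=0, W=1

issued = [0, 1, 4]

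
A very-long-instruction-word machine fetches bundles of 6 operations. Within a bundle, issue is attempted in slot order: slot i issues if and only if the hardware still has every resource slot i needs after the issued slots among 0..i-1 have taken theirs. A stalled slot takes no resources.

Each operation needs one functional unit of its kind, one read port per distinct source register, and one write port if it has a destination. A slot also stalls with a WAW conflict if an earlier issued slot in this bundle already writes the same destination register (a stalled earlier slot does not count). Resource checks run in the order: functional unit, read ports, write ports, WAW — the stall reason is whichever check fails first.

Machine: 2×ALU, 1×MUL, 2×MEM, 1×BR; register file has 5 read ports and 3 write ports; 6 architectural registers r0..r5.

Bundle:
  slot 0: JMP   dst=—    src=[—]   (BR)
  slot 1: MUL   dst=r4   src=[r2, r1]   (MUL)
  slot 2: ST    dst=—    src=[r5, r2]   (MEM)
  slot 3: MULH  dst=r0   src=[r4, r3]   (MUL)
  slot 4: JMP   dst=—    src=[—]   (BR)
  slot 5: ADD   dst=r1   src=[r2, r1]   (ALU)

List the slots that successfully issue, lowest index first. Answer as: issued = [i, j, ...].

issued = [0, 1, 2]

  0. BR ⇒ go  {2A/1Mu/2Ld/0B | 5r 3w}
  1. MUL→r4 ⇒ go  {2A/0Mu/2Ld/0B | 3r 2w}
  2. MEM ⇒ go  {2A/0Mu/1Ld/0B | 1r 2w}
  3. MUL→r0 ⇒ no(FU)  {2A/0Mu/1Ld/0B | 1r 2w}
  4. BR ⇒ no(FU)  {2A/0Mu/1Ld/0B | 1r 2w}
  5. ALU→r1 ⇒ no(RD_PORT)  {2A/0Mu/1Ld/0B | 1r 2w}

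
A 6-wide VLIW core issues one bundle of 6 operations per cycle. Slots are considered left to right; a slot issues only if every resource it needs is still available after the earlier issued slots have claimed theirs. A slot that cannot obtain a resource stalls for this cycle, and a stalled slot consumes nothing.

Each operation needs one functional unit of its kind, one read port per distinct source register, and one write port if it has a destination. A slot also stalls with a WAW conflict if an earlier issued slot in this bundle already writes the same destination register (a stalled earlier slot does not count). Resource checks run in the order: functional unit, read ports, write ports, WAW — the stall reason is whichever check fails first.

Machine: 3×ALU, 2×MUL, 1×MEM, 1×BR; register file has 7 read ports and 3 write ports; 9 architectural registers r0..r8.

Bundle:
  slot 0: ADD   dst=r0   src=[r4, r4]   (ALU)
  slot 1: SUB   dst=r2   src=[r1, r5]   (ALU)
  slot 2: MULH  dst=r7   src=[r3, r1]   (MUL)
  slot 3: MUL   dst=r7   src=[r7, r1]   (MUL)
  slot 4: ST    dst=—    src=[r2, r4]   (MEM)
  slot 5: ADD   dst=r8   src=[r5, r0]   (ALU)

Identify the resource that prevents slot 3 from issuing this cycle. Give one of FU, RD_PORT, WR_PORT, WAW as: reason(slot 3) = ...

[0] ALU needs rd=1 wr=1: ok; after: ALU=2 MUL=2 MEM=1 BR=1, R=6, W=2
[1] ALU needs rd=2 wr=1: ok; after: ALU=1 MUL=2 MEM=1 BR=1, R=4, W=1
[2] MUL needs rd=2 wr=1: ok; after: ALU=1 MUL=1 MEM=1 BR=1, R=2, W=0
[3] MUL needs rd=2 wr=1: WR_PORT; after: ALU=1 MUL=1 MEM=1 BR=1, R=2, W=0
[4] MEM needs rd=2 wr=0: ok; after: ALU=1 MUL=1 MEM=0 BR=1, R=0, W=0
[5] ALU needs rd=2 wr=1: RD_PORT; after: ALU=1 MUL=1 MEM=0 BR=1, R=0, W=0

reason(slot 3) = WR_PORT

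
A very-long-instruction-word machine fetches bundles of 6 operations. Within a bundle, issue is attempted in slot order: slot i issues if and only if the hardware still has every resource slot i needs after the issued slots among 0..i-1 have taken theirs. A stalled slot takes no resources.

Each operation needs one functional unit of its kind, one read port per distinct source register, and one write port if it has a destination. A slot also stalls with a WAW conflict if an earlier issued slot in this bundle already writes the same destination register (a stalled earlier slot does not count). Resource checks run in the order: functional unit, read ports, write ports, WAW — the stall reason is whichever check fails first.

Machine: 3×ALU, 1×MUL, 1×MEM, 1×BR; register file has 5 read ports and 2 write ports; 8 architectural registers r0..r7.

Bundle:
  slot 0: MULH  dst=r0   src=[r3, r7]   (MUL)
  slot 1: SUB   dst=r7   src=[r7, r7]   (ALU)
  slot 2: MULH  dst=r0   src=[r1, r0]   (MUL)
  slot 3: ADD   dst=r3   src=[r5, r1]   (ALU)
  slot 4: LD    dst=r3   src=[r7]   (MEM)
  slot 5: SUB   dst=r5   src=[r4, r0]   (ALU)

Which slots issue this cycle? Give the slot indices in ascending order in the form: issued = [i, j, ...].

  0. MUL→r0 ⇒ go  {3A/0Mu/1Ld/1B | 3r 1w}
  1. ALU→r7 ⇒ go  {2A/0Mu/1Ld/1B | 2r 0w}
  2. MUL→r0 ⇒ no(FU)  {2A/0Mu/1Ld/1B | 2r 0w}
  3. ALU→r3 ⇒ no(WR_PORT)  {2A/0Mu/1Ld/1B | 2r 0w}
  4. MEM→r3 ⇒ no(WR_PORT)  {2A/0Mu/1Ld/1B | 2r 0w}
  5. ALU→r5 ⇒ no(WR_PORT)  {2A/0Mu/1Ld/1B | 2r 0w}

issued = [0, 1]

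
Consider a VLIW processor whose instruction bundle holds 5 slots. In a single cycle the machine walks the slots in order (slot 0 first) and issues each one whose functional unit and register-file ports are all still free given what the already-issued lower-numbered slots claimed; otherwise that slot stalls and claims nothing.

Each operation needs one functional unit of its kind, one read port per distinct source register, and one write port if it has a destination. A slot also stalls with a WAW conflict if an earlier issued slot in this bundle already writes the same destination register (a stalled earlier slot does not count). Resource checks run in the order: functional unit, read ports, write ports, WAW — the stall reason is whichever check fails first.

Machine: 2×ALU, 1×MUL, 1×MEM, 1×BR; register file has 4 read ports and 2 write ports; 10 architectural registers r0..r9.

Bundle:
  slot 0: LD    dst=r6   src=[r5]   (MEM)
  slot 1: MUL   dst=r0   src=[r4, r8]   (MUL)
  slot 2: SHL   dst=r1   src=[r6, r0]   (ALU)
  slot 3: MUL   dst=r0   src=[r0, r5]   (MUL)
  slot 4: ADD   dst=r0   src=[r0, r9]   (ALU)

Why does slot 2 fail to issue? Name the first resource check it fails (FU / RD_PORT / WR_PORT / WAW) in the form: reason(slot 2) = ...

#0 MEM src=r5 dispatched  <A:2 Mu:1 Ld:0 B:1 rd:3 wr:1>
#1 MUL src=r4,r8 dispatched  <A:2 Mu:0 Ld:0 B:1 rd:1 wr:0>
#2 ALU src=r6,r0 held:RD_PORT  <A:2 Mu:0 Ld:0 B:1 rd:1 wr:0>
#3 MUL src=r0,r5 held:FU  <A:2 Mu:0 Ld:0 B:1 rd:1 wr:0>
#4 ALU src=r0,r9 held:RD_PORT  <A:2 Mu:0 Ld:0 B:1 rd:1 wr:0>

reason(slot 2) = RD_PORT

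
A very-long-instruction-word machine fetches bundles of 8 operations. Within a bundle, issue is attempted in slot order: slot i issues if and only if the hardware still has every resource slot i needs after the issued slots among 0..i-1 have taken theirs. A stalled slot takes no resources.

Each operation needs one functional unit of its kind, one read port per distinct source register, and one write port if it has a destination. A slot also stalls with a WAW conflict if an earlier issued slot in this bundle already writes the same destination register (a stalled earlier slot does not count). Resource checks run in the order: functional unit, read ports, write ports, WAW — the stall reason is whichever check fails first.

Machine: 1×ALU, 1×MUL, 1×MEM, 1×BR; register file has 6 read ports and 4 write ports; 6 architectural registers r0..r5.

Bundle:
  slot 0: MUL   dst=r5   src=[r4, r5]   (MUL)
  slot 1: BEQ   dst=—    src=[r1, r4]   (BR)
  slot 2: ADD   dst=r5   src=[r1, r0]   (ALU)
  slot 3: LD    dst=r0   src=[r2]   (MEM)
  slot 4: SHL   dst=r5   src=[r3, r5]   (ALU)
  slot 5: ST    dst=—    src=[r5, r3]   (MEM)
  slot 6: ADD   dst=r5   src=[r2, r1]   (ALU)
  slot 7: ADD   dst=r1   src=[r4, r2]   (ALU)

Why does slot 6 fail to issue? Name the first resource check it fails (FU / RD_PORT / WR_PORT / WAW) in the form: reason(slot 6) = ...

reason(slot 6) = RD_PORT

  0. MUL→r5 ⇒ go  {1A/0Mu/1Ld/1B | 4r 3w}
  1. BR ⇒ go  {1A/0Mu/1Ld/0B | 2r 3w}
  2. ALU→r5 ⇒ no(WAW)  {1A/0Mu/1Ld/0B | 2r 3w}
  3. MEM→r0 ⇒ go  {1A/0Mu/0Ld/0B | 1r 2w}
  4. ALU→r5 ⇒ no(RD_PORT)  {1A/0Mu/0Ld/0B | 1r 2w}
  5. MEM ⇒ no(FU)  {1A/0Mu/0Ld/0B | 1r 2w}
  6. ALU→r5 ⇒ no(RD_PORT)  {1A/0Mu/0Ld/0B | 1r 2w}
  7. ALU→r1 ⇒ no(RD_PORT)  {1A/0Mu/0Ld/0B | 1r 2w}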